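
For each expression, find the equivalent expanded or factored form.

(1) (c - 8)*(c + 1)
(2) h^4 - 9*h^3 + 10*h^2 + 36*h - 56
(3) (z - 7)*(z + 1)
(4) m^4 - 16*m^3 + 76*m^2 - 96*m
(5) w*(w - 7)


(1) = c^2 - 7*c - 8
(2) = (h - 7)*(h - 2)^2*(h + 2)
(3) = z^2 - 6*z - 7
(4) = m*(m - 8)*(m - 6)*(m - 2)
(5) = w^2 - 7*w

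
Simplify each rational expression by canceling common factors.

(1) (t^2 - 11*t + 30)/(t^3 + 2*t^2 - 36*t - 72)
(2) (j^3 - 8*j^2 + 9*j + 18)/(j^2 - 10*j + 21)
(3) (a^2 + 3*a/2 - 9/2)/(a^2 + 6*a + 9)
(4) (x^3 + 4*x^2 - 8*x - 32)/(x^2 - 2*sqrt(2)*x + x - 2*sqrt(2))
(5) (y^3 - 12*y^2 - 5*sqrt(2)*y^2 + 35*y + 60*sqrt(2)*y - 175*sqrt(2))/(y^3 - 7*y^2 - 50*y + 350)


(1) = (t - 5)/(t^2 + 8*t + 12)
(2) = (j^2 - 5*j - 6)/(j - 7)
(3) = (2*a - 3)/(2*a + 6)
(4) = (x^2 + x*(2*sqrt(2) + 4) + 8*sqrt(2))/(x + 1)
(5) = (y - 5)/(y + 5*sqrt(2))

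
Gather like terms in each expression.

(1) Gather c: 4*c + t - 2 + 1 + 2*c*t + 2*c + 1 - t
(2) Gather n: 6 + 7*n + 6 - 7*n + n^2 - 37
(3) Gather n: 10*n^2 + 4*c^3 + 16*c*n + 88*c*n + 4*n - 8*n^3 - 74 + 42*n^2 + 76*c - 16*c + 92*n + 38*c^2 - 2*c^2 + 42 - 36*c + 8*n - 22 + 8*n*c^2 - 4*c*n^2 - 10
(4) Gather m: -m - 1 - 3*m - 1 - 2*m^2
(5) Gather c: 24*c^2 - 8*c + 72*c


(1) = c*(2*t + 6)
(2) = n^2 - 25
(3) = 4*c^3 + 36*c^2 + 24*c - 8*n^3 + n^2*(52 - 4*c) + n*(8*c^2 + 104*c + 104) - 64
(4) = -2*m^2 - 4*m - 2
(5) = 24*c^2 + 64*c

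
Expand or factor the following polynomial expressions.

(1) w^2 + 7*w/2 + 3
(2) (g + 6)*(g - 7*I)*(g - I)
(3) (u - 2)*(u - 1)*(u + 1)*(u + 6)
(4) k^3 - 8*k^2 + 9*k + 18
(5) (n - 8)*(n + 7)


(1) = (w + 3/2)*(w + 2)
(2) = g^3 + 6*g^2 - 8*I*g^2 - 7*g - 48*I*g - 42
(3) = u^4 + 4*u^3 - 13*u^2 - 4*u + 12
(4) = (k - 6)*(k - 3)*(k + 1)
(5) = n^2 - n - 56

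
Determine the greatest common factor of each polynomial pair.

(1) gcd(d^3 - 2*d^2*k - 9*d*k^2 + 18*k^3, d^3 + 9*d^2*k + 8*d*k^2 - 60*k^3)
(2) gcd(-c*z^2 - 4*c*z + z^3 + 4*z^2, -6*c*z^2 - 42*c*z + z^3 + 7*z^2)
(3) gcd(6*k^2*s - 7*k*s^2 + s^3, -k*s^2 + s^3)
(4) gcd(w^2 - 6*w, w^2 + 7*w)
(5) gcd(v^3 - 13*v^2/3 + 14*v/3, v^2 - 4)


(1) = d - 2*k
(2) = z
(3) = -k*s + s^2
(4) = gcd(w*(w - 6), w*(w + 7)) = w
(5) = gcd(v*(v - 7/3)*(v - 2), (v - 2)*(v + 2)) = v - 2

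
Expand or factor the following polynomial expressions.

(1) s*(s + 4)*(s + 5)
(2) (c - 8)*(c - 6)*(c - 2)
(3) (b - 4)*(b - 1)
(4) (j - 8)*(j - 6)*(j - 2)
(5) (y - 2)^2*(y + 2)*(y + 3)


(1) = s^3 + 9*s^2 + 20*s
(2) = c^3 - 16*c^2 + 76*c - 96
(3) = b^2 - 5*b + 4
(4) = j^3 - 16*j^2 + 76*j - 96
(5) = y^4 + y^3 - 10*y^2 - 4*y + 24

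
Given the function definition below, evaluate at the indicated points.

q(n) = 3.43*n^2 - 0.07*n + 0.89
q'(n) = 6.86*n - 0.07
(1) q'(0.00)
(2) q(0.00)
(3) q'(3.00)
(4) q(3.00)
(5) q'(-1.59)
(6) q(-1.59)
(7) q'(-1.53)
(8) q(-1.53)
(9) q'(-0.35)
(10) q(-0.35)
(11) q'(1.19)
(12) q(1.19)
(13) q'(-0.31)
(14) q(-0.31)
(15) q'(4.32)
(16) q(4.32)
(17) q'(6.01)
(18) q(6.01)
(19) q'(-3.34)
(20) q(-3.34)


(1) = -0.07
(2) = 0.89
(3) = 20.51
(4) = 31.55
(5) = -10.98
(6) = 9.67
(7) = -10.57
(8) = 9.03
(9) = -2.47
(10) = 1.33
(11) = 8.09
(12) = 5.66
(13) = -2.20
(14) = 1.24
(15) = 29.57
(16) = 64.60
(17) = 41.16
(18) = 124.36
(19) = -22.98
(20) = 39.39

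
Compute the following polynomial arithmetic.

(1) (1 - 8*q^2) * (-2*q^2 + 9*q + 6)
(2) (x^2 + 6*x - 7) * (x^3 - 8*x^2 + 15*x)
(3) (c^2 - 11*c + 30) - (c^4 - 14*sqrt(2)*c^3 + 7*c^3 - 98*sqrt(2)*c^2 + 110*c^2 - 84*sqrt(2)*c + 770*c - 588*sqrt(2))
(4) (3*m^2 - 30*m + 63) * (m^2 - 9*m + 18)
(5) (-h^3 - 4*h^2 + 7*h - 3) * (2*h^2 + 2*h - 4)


(1) = 16*q^4 - 72*q^3 - 50*q^2 + 9*q + 6
(2) = x^5 - 2*x^4 - 40*x^3 + 146*x^2 - 105*x
(3) = -c^4 - 7*c^3 + 14*sqrt(2)*c^3 - 109*c^2 + 98*sqrt(2)*c^2 - 781*c + 84*sqrt(2)*c + 30 + 588*sqrt(2)
(4) = 3*m^4 - 57*m^3 + 387*m^2 - 1107*m + 1134
(5) = -2*h^5 - 10*h^4 + 10*h^3 + 24*h^2 - 34*h + 12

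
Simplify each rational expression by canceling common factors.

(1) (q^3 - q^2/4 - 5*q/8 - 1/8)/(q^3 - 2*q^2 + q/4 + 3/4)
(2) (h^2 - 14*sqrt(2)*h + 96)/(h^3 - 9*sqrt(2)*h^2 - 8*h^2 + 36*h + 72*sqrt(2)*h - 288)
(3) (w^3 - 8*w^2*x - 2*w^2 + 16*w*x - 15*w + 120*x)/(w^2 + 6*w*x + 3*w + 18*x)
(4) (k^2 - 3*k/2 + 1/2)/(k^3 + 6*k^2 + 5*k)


(1) = (4*q + 1)/(4*q - 6)
(2) = (h - 8*sqrt(2))/(h^2 + h*(-8 - 3*sqrt(2)) + 24*sqrt(2))
(3) = (w^2 - 8*w*x - 5*w + 40*x)/(w + 6*x)
(4) = (2*k^2 - 3*k + 1)/(2*k^3 + 12*k^2 + 10*k)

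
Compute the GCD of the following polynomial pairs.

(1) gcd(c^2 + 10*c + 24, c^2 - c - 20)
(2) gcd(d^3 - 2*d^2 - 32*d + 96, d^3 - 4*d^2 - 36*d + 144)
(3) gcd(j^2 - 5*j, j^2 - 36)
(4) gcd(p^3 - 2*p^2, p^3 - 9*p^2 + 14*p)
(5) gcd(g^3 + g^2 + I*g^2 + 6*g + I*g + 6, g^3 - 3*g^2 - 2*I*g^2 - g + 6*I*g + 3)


(1) = gcd((c + 4)*(c + 6), (c - 5)*(c + 4)) = c + 4
(2) = d^2 + 2*d - 24
(3) = 1
(4) = gcd(p^2*(p - 2), p*(p - 7)*(p - 2)) = p^2 - 2*p
(5) = gcd((g + 1)*(g - 2*I)*(g + 3*I), (g - 3)*(g - I)^2) = 1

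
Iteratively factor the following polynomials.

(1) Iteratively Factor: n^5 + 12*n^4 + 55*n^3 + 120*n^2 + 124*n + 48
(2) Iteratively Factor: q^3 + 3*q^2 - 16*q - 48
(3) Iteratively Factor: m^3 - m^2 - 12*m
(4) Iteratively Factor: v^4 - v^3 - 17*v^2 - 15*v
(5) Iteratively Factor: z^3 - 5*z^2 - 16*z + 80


(1) = (n + 2)*(n^4 + 10*n^3 + 35*n^2 + 50*n + 24) = (n + 2)*(n + 3)*(n^3 + 7*n^2 + 14*n + 8) = (n + 2)^2*(n + 3)*(n^2 + 5*n + 4) = (n + 2)^2*(n + 3)*(n + 4)*(n + 1)
(2) = (q + 3)*(q^2 - 16) = (q - 4)*(q + 3)*(q + 4)
(3) = (m - 4)*(m^2 + 3*m) = m*(m - 4)*(m + 3)
(4) = (v + 1)*(v^3 - 2*v^2 - 15*v) = v*(v + 1)*(v^2 - 2*v - 15) = v*(v - 5)*(v + 1)*(v + 3)
(5) = (z - 4)*(z^2 - z - 20) = (z - 4)*(z + 4)*(z - 5)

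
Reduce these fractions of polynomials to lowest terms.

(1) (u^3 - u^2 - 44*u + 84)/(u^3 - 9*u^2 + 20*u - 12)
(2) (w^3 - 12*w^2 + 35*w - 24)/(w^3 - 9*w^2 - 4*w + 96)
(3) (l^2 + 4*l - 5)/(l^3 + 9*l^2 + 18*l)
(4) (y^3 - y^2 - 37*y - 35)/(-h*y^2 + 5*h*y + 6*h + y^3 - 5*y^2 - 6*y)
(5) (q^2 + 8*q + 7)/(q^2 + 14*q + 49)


(1) = (u + 7)/(u - 1)
(2) = (w^2 - 4*w + 3)/(w^2 - w - 12)
(3) = (l^2 + 4*l - 5)/(l^3 + 9*l^2 + 18*l)
(4) = (y^2 - 2*y - 35)/(-h*y + 6*h + y^2 - 6*y)
(5) = (q + 1)/(q + 7)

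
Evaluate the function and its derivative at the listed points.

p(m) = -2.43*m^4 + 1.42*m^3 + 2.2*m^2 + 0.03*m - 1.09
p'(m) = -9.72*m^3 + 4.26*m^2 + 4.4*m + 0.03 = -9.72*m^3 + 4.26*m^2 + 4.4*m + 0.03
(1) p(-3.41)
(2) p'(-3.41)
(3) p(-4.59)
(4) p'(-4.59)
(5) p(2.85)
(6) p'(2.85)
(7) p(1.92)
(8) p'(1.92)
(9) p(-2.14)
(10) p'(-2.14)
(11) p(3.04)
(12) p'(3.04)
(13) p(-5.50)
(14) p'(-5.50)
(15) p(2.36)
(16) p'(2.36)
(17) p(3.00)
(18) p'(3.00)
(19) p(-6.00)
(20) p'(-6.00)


(1) = -360.48
(2) = 419.98
(3) = -1170.79
(4) = 1009.53
(5) = -110.58
(6) = -177.84
(7) = -15.89
(8) = -44.62
(9) = -55.96
(10) = 105.38
(11) = -148.31
(12) = -220.30
(13) = -2394.56
(14) = 1721.86
(15) = -45.48
(16) = -93.62
(17) = -139.69
(18) = -210.87
(19) = -3378.07
(20) = 2226.51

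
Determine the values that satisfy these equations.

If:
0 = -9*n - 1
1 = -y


Then:
n = -1/9
y = -1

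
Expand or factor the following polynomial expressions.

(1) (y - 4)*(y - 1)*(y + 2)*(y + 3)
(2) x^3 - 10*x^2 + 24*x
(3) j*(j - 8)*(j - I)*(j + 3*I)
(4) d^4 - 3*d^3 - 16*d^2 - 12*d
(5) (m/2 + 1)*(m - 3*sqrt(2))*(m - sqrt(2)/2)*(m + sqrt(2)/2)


(1) = y^4 - 15*y^2 - 10*y + 24
(2) = x*(x - 6)*(x - 4)
(3) = j^4 - 8*j^3 + 2*I*j^3 + 3*j^2 - 16*I*j^2 - 24*j
(4) = d*(d - 6)*(d + 1)*(d + 2)
(5) = m^4/2 - 3*sqrt(2)*m^3/2 + m^3 - 3*sqrt(2)*m^2 - m^2/4 - m/2 + 3*sqrt(2)*m/4 + 3*sqrt(2)/2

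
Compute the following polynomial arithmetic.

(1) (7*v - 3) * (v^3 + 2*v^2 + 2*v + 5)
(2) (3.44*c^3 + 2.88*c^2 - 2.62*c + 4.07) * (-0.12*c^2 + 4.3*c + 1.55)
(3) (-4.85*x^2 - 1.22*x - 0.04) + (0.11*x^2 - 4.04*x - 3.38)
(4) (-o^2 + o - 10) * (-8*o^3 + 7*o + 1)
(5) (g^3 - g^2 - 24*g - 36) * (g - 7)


(1) = 7*v^4 + 11*v^3 + 8*v^2 + 29*v - 15
(2) = -0.4128*c^5 + 14.4464*c^4 + 18.0304*c^3 - 7.2904*c^2 + 13.44*c + 6.3085
(3) = -4.74*x^2 - 5.26*x - 3.42
(4) = 8*o^5 - 8*o^4 + 73*o^3 + 6*o^2 - 69*o - 10
(5) = g^4 - 8*g^3 - 17*g^2 + 132*g + 252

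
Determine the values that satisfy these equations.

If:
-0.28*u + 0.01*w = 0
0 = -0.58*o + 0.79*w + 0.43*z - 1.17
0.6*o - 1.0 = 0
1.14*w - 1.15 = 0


Then:
o = 1.67
u = 0.04
w = 1.01
z = 3.12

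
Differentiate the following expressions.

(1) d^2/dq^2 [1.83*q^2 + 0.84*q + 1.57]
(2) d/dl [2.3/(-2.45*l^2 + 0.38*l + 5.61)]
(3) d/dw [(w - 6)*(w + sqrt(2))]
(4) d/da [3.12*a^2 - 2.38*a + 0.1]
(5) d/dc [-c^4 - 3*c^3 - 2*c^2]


(1) = 3.66000000000000
(2) = (11.27*l - 0.874)/(-2.45*l^2 + 0.38*l + 5.61)^2
(3) = 2*w - 6 + sqrt(2)
(4) = 6.24*a - 2.38
(5) = c*(-4*c^2 - 9*c - 4)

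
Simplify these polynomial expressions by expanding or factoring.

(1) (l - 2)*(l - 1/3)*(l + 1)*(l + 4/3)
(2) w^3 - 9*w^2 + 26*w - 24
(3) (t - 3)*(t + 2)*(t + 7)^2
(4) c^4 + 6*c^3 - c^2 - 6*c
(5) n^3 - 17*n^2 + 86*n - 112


(1) = l^4 - 31*l^2/9 - 14*l/9 + 8/9
(2) = (w - 4)*(w - 3)*(w - 2)
(3) = t^4 + 13*t^3 + 29*t^2 - 133*t - 294
(4) = c*(c - 1)*(c + 1)*(c + 6)
(5) = (n - 8)*(n - 7)*(n - 2)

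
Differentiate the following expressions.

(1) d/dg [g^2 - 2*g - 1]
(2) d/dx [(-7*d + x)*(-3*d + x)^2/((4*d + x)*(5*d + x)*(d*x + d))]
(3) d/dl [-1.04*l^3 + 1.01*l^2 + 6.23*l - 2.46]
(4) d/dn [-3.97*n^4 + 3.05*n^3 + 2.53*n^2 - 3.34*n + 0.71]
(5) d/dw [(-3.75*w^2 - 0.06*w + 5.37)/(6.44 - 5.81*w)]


(1) = 2*g - 2
(2) = (3*d - x)*((3*d - x)*(4*d + x)*(5*d + x)*(7*d - x) + (3*d - x)*(4*d + x)*(7*d - x)*(x + 1) + (3*d - x)*(5*d + x)*(7*d - x)*(x + 1) + (4*d + x)*(5*d + x)*(17*d - 3*x)*(x + 1))/(d*(4*d + x)^2*(5*d + x)^2*(x + 1)^2)
(3) = -3.12*l^2 + 2.02*l + 6.23
(4) = -15.88*n^3 + 9.15*n^2 + 5.06*n - 3.34
(5) = (21.7875*w^2 - 48.3*w + 30.8133)/(33.7561*w^2 - 74.8328*w + 41.4736)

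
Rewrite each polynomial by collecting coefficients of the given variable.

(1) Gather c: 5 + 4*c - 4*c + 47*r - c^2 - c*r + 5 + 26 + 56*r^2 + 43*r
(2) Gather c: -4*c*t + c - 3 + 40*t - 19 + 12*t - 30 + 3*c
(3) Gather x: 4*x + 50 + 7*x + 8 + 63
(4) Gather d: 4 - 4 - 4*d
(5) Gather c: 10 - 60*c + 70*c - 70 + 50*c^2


(1) = -c^2 - c*r + 56*r^2 + 90*r + 36
(2) = c*(4 - 4*t) + 52*t - 52
(3) = 11*x + 121
(4) = -4*d
(5) = 50*c^2 + 10*c - 60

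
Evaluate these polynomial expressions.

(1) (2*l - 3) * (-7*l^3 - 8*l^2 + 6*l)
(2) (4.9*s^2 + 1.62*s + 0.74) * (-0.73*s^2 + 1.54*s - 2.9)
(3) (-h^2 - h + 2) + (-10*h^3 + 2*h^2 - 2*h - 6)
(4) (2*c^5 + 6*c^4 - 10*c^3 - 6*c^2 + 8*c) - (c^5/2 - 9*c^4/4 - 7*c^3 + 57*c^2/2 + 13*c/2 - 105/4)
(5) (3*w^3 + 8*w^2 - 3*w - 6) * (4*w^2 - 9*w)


(1) = -14*l^4 + 5*l^3 + 36*l^2 - 18*l
(2) = -3.577*s^4 + 6.3634*s^3 - 12.2554*s^2 - 3.5584*s - 2.146
(3) = -10*h^3 + h^2 - 3*h - 4
(4) = 3*c^5/2 + 33*c^4/4 - 3*c^3 - 69*c^2/2 + 3*c/2 + 105/4
(5) = 12*w^5 + 5*w^4 - 84*w^3 + 3*w^2 + 54*w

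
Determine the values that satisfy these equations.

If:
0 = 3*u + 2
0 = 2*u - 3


Then:
No Solution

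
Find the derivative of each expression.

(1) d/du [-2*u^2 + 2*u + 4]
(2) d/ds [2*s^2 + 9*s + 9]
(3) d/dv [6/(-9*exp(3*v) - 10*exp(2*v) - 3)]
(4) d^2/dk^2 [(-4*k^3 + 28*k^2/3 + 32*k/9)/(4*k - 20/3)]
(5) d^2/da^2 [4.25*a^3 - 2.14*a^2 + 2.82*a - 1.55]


(1) = 2 - 4*u
(2) = 4*s + 9
(3) = (162*exp(v) + 120)*exp(2*v)/(9*exp(3*v) + 10*exp(2*v) + 3)^2
(4) = 2*(-27*k^3 + 135*k^2 - 225*k + 215)/(27*k^3 - 135*k^2 + 225*k - 125)
(5) = 25.5*a - 4.28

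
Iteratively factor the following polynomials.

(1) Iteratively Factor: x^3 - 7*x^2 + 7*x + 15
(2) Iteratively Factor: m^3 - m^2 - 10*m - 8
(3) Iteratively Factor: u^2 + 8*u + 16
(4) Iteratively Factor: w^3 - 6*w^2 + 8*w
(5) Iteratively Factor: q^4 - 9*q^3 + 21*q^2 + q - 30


(1) = (x + 1)*(x^2 - 8*x + 15) = (x - 5)*(x + 1)*(x - 3)
(2) = (m + 2)*(m^2 - 3*m - 4) = (m - 4)*(m + 2)*(m + 1)
(3) = (u + 4)*(u + 4)
(4) = (w)*(w^2 - 6*w + 8) = w*(w - 2)*(w - 4)
(5) = (q - 5)*(q^3 - 4*q^2 + q + 6) = (q - 5)*(q - 3)*(q^2 - q - 2) = (q - 5)*(q - 3)*(q + 1)*(q - 2)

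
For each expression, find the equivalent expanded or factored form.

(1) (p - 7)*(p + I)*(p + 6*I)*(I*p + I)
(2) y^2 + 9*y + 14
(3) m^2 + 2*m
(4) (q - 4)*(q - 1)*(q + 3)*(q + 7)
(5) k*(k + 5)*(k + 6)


(1) = I*p^4 - 7*p^3 - 6*I*p^3 + 42*p^2 - 13*I*p^2 + 49*p + 36*I*p + 42*I
(2) = (y + 2)*(y + 7)
(3) = m*(m + 2)
(4) = q^4 + 5*q^3 - 25*q^2 - 65*q + 84
(5) = k^3 + 11*k^2 + 30*k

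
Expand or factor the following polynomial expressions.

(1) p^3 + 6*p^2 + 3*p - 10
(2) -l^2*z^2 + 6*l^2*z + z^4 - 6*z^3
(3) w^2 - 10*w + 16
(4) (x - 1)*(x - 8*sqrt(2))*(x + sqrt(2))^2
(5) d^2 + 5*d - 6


(1) = (p - 1)*(p + 2)*(p + 5)
(2) = z*(-l + z)*(l + z)*(z - 6)
(3) = (w - 8)*(w - 2)
(4) = x^4 - 6*sqrt(2)*x^3 - x^3 - 30*x^2 + 6*sqrt(2)*x^2 - 16*sqrt(2)*x + 30*x + 16*sqrt(2)
(5) = (d - 1)*(d + 6)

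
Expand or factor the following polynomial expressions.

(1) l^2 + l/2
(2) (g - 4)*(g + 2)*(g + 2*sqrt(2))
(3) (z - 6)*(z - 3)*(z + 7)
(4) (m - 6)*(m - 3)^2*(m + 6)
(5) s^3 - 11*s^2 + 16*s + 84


(1) = l*(l + 1/2)
(2) = g^3 - 2*g^2 + 2*sqrt(2)*g^2 - 8*g - 4*sqrt(2)*g - 16*sqrt(2)
(3) = z^3 - 2*z^2 - 45*z + 126
(4) = m^4 - 6*m^3 - 27*m^2 + 216*m - 324
(5) = (s - 7)*(s - 6)*(s + 2)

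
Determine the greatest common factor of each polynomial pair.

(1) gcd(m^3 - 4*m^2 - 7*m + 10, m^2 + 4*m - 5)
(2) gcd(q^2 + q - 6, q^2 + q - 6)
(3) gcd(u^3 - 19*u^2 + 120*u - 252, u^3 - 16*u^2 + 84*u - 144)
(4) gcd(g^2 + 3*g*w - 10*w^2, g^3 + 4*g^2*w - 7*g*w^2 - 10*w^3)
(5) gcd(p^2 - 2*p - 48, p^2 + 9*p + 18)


(1) = m - 1
(2) = q^2 + q - 6
(3) = u^2 - 12*u + 36
(4) = gcd((g - 2*w)*(g + 5*w), (g - 2*w)*(g + w)*(g + 5*w)) = -g^2 - 3*g*w + 10*w^2
(5) = gcd((p - 8)*(p + 6), (p + 3)*(p + 6)) = p + 6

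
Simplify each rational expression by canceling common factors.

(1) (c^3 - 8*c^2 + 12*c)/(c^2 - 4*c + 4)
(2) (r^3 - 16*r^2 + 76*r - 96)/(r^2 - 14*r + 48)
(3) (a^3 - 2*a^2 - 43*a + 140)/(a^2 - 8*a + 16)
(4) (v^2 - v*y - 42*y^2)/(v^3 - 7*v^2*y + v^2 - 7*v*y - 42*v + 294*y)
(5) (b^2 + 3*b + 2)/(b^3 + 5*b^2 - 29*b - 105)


(1) = (c^2 - 6*c)/(c - 2)
(2) = r - 2
(3) = (a^2 + 2*a - 35)/(a - 4)
(4) = (v + 6*y)/(v^2 + v - 42)
(5) = (b^2 + 3*b + 2)/(b^3 + 5*b^2 - 29*b - 105)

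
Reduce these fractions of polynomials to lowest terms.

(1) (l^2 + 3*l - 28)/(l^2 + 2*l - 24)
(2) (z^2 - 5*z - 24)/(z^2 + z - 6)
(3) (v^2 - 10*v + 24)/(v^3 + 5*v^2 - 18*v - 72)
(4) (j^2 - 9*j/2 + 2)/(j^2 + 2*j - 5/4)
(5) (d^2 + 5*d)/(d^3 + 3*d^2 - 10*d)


(1) = (l + 7)/(l + 6)
(2) = (z - 8)/(z - 2)
(3) = (v - 6)/(v^2 + 9*v + 18)
(4) = (2*j - 8)/(2*j + 5)
(5) = 1/(d - 2)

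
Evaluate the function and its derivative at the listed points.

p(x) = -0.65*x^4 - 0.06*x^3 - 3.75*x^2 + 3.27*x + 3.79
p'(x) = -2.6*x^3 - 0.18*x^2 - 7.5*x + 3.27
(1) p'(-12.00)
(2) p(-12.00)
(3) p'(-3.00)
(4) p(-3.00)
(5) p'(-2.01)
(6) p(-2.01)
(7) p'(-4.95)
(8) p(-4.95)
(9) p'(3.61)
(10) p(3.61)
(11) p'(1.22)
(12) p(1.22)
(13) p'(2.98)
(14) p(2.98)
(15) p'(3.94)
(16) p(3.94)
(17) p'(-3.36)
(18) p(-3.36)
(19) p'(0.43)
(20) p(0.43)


(1) = 4560.15
(2) = -13950.17
(3) = 94.35
(4) = -90.80
(5) = 38.73
(6) = -28.06
(7) = 351.33
(8) = -487.25
(9) = -148.47
(10) = -146.49
(11) = -10.87
(12) = 0.65
(13) = -89.48
(14) = -72.61
(15) = -188.10
(16) = -201.85
(17) = 125.06
(18) = -130.10
(19) = -0.20
(20) = 4.48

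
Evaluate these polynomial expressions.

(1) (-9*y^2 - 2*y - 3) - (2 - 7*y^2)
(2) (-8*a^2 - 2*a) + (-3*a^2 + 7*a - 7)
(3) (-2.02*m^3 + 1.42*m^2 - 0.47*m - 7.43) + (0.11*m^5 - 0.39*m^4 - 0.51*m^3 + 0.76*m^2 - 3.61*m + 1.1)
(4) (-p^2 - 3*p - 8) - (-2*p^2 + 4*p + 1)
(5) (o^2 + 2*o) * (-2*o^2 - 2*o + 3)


(1) = -2*y^2 - 2*y - 5
(2) = -11*a^2 + 5*a - 7
(3) = 0.11*m^5 - 0.39*m^4 - 2.53*m^3 + 2.18*m^2 - 4.08*m - 6.33
(4) = p^2 - 7*p - 9
(5) = -2*o^4 - 6*o^3 - o^2 + 6*o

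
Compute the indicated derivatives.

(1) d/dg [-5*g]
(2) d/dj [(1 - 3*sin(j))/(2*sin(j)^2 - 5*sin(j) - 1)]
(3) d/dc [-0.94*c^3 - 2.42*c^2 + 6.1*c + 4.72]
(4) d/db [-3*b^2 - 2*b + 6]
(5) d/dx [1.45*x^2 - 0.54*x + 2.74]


(1) = -5
(2) = (6*sin(j)^2 - 4*sin(j) + 8)*cos(j)/(5*sin(j) + cos(2*j))^2
(3) = -2.82*c^2 - 4.84*c + 6.1
(4) = -6*b - 2
(5) = 2.9*x - 0.54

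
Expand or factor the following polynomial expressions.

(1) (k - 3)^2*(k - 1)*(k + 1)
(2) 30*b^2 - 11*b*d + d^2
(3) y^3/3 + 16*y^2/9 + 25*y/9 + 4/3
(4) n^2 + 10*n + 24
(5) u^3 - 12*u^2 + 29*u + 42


(1) = k^4 - 6*k^3 + 8*k^2 + 6*k - 9
(2) = (-6*b + d)*(-5*b + d)
(3) = (y/3 + 1)*(y + 1)*(y + 4/3)
(4) = (n + 4)*(n + 6)
(5) = (u - 7)*(u - 6)*(u + 1)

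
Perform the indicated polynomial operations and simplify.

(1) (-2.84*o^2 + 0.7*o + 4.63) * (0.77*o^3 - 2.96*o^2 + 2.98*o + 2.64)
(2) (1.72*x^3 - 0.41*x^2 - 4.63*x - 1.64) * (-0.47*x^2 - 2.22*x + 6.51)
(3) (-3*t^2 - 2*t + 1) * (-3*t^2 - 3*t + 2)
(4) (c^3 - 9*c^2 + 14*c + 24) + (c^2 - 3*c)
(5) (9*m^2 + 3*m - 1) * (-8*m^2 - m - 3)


(1) = -2.1868*o^5 + 8.9454*o^4 - 6.9701*o^3 - 19.1164*o^2 + 15.6454*o + 12.2232
(2) = -0.8084*x^5 - 3.6257*x^4 + 14.2835*x^3 + 8.3803*x^2 - 26.5005*x - 10.6764
(3) = 9*t^4 + 15*t^3 - 3*t^2 - 7*t + 2
(4) = c^3 - 8*c^2 + 11*c + 24
(5) = -72*m^4 - 33*m^3 - 22*m^2 - 8*m + 3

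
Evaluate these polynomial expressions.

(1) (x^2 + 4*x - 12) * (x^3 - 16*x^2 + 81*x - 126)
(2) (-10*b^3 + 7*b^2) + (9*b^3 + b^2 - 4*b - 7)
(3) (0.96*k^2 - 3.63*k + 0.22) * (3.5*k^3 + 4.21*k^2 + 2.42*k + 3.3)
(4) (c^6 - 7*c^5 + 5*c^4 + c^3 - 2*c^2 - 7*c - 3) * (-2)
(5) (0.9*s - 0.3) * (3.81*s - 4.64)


(1) = x^5 - 12*x^4 + 5*x^3 + 390*x^2 - 1476*x + 1512
(2) = -b^3 + 8*b^2 - 4*b - 7
(3) = 3.36*k^5 - 8.6634*k^4 - 12.1891*k^3 - 4.6904*k^2 - 11.4466*k + 0.726
(4) = -2*c^6 + 14*c^5 - 10*c^4 - 2*c^3 + 4*c^2 + 14*c + 6
(5) = 3.429*s^2 - 5.319*s + 1.392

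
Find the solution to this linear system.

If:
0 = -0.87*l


Then:
l = 0.00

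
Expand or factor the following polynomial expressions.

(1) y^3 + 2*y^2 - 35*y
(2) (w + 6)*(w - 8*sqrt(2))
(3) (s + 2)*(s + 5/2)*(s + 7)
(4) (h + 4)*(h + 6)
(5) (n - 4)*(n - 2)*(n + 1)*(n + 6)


(1) = y*(y - 5)*(y + 7)
(2) = w^2 - 8*sqrt(2)*w + 6*w - 48*sqrt(2)
(3) = s^3 + 23*s^2/2 + 73*s/2 + 35
(4) = h^2 + 10*h + 24
(5) = n^4 + n^3 - 28*n^2 + 20*n + 48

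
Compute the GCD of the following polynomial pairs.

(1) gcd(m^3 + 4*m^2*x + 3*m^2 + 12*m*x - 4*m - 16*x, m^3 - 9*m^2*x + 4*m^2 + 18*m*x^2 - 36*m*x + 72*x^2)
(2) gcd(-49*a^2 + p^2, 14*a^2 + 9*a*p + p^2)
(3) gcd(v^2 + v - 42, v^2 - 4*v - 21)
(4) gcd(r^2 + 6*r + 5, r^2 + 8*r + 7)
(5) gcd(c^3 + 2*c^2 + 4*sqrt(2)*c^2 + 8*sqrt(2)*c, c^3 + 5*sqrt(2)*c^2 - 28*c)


(1) = gcd((m - 1)*(m + 4)*(m + 4*x), (m + 4)*(m - 6*x)*(m - 3*x)) = m + 4
(2) = 7*a + p
(3) = gcd((v - 6)*(v + 7), (v - 7)*(v + 3)) = 1
(4) = gcd((r + 1)*(r + 5), (r + 1)*(r + 7)) = r + 1
(5) = gcd(c*(c + 2)*(c + 4*sqrt(2)), c*(c - 2*sqrt(2))*(c + 7*sqrt(2))) = c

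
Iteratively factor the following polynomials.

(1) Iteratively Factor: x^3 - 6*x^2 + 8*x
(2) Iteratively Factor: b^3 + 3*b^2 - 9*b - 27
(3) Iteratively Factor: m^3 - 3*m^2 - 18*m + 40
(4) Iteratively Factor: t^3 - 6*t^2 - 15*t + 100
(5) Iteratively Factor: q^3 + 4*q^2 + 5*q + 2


(1) = (x - 2)*(x^2 - 4*x) = x*(x - 2)*(x - 4)
(2) = (b + 3)*(b^2 - 9) = (b - 3)*(b + 3)*(b + 3)
(3) = (m - 2)*(m^2 - m - 20) = (m - 2)*(m + 4)*(m - 5)
(4) = (t + 4)*(t^2 - 10*t + 25) = (t - 5)*(t + 4)*(t - 5)
(5) = (q + 1)*(q^2 + 3*q + 2) = (q + 1)^2*(q + 2)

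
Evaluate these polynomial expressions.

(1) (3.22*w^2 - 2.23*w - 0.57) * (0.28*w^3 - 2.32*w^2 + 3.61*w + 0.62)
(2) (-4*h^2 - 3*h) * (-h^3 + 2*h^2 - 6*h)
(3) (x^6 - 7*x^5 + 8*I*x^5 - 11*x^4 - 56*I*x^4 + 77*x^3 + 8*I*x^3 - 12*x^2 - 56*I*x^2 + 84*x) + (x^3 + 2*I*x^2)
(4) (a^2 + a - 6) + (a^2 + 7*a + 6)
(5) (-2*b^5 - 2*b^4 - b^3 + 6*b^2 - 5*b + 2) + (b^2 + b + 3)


(1) = 0.9016*w^5 - 8.0948*w^4 + 16.6382*w^3 - 4.7315*w^2 - 3.4403*w - 0.3534
(2) = 4*h^5 - 5*h^4 + 18*h^3 + 18*h^2
(3) = x^6 - 7*x^5 + 8*I*x^5 - 11*x^4 - 56*I*x^4 + 78*x^3 + 8*I*x^3 - 12*x^2 - 54*I*x^2 + 84*x
(4) = 2*a^2 + 8*a
(5) = -2*b^5 - 2*b^4 - b^3 + 7*b^2 - 4*b + 5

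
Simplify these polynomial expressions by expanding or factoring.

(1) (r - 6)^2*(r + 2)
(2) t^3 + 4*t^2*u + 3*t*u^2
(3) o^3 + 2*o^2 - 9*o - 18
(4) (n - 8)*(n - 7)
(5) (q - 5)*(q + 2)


(1) = r^3 - 10*r^2 + 12*r + 72
(2) = t*(t + u)*(t + 3*u)
(3) = (o - 3)*(o + 2)*(o + 3)
(4) = n^2 - 15*n + 56
(5) = q^2 - 3*q - 10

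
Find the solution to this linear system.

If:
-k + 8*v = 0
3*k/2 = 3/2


Then:
k = 1
v = 1/8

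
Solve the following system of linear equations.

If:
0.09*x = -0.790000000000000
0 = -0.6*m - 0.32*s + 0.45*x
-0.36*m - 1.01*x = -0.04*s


Then:
m = 19.25
s = -48.43
x = -8.78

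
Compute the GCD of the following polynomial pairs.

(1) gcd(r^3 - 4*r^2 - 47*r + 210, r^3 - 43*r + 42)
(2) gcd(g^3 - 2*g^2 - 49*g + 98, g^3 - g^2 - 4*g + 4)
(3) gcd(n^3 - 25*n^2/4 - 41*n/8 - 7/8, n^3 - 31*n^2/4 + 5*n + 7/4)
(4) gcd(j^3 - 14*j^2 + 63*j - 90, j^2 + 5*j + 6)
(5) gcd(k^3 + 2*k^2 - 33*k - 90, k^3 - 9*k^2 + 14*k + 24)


(1) = gcd((r - 6)*(r - 5)*(r + 7), (r - 6)*(r - 1)*(r + 7)) = r^2 + r - 42
(2) = gcd((g - 7)*(g - 2)*(g + 7), (g - 2)*(g - 1)*(g + 2)) = g - 2
(3) = n^2 - 27*n/4 - 7/4
(4) = gcd((j - 6)*(j - 5)*(j - 3), (j + 2)*(j + 3)) = 1
(5) = k - 6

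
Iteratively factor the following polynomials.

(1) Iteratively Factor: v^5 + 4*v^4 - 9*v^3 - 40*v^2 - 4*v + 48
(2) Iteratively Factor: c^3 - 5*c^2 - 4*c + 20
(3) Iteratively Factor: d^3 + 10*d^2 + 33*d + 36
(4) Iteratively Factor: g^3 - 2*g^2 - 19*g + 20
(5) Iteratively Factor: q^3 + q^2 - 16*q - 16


(1) = (v + 2)*(v^4 + 2*v^3 - 13*v^2 - 14*v + 24) = (v - 1)*(v + 2)*(v^3 + 3*v^2 - 10*v - 24) = (v - 1)*(v + 2)^2*(v^2 + v - 12) = (v - 3)*(v - 1)*(v + 2)^2*(v + 4)
(2) = (c + 2)*(c^2 - 7*c + 10) = (c - 5)*(c + 2)*(c - 2)
(3) = (d + 3)*(d^2 + 7*d + 12) = (d + 3)*(d + 4)*(d + 3)
(4) = (g + 4)*(g^2 - 6*g + 5) = (g - 5)*(g + 4)*(g - 1)
(5) = (q + 4)*(q^2 - 3*q - 4) = (q + 1)*(q + 4)*(q - 4)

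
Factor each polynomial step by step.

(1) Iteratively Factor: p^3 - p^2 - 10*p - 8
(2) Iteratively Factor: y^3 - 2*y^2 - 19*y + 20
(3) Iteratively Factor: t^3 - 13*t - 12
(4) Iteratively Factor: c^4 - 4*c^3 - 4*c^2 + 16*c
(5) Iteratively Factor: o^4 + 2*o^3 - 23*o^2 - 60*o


(1) = (p + 2)*(p^2 - 3*p - 4) = (p + 1)*(p + 2)*(p - 4)
(2) = (y + 4)*(y^2 - 6*y + 5) = (y - 1)*(y + 4)*(y - 5)
(3) = (t + 3)*(t^2 - 3*t - 4) = (t + 1)*(t + 3)*(t - 4)
(4) = (c - 2)*(c^3 - 2*c^2 - 8*c) = (c - 4)*(c - 2)*(c^2 + 2*c) = (c - 4)*(c - 2)*(c + 2)*(c)
(5) = (o + 4)*(o^3 - 2*o^2 - 15*o) = (o + 3)*(o + 4)*(o^2 - 5*o) = (o - 5)*(o + 3)*(o + 4)*(o)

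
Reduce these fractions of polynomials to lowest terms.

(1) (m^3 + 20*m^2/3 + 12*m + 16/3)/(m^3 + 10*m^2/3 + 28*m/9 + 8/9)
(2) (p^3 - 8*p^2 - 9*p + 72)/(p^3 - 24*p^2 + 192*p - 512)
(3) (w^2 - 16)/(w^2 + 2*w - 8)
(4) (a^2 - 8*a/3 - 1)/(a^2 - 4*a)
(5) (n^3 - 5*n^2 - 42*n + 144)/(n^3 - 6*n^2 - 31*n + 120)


(1) = (3*m + 12)/(3*m + 2)
(2) = (p^2 - 9)/(p^2 - 16*p + 64)
(3) = (w - 4)/(w - 2)
(4) = (3*a^2 - 8*a - 3)/(3*a^2 - 12*a)
(5) = (n + 6)/(n + 5)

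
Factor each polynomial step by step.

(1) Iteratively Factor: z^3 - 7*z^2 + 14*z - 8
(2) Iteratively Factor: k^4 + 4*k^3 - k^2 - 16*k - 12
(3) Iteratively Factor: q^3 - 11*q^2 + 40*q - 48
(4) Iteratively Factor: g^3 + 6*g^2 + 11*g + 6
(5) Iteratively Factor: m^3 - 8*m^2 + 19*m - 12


(1) = (z - 2)*(z^2 - 5*z + 4) = (z - 4)*(z - 2)*(z - 1)
(2) = (k + 1)*(k^3 + 3*k^2 - 4*k - 12) = (k + 1)*(k + 3)*(k^2 - 4) = (k + 1)*(k + 2)*(k + 3)*(k - 2)
(3) = (q - 4)*(q^2 - 7*q + 12) = (q - 4)^2*(q - 3)
(4) = (g + 2)*(g^2 + 4*g + 3) = (g + 2)*(g + 3)*(g + 1)
(5) = (m - 3)*(m^2 - 5*m + 4) = (m - 3)*(m - 1)*(m - 4)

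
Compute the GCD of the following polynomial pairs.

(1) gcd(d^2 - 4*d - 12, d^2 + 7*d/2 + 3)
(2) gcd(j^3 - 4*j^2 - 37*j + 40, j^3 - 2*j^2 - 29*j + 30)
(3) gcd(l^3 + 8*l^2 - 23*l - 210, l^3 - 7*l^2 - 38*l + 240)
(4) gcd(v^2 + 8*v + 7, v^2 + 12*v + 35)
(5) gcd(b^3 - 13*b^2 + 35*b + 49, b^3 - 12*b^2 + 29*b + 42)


(1) = d + 2
(2) = j^2 + 4*j - 5
(3) = l^2 + l - 30
(4) = v + 7
(5) = gcd((b - 7)^2*(b + 1), (b - 7)*(b - 6)*(b + 1)) = b^2 - 6*b - 7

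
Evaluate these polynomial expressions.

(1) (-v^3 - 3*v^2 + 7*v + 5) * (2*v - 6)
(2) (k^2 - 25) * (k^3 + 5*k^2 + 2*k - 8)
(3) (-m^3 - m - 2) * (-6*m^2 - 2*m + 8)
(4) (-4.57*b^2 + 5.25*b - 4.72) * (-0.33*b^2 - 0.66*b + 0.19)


(1) = -2*v^4 + 32*v^2 - 32*v - 30
(2) = k^5 + 5*k^4 - 23*k^3 - 133*k^2 - 50*k + 200
(3) = 6*m^5 + 2*m^4 - 2*m^3 + 14*m^2 - 4*m - 16
(4) = 1.5081*b^4 + 1.2837*b^3 - 2.7757*b^2 + 4.1127*b - 0.8968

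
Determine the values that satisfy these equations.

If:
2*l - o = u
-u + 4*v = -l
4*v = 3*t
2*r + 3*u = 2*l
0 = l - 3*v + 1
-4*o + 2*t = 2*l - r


Then:
l = 76/41
o = -80/41
r = -272/41
t = 52/41
u = 232/41
v = 39/41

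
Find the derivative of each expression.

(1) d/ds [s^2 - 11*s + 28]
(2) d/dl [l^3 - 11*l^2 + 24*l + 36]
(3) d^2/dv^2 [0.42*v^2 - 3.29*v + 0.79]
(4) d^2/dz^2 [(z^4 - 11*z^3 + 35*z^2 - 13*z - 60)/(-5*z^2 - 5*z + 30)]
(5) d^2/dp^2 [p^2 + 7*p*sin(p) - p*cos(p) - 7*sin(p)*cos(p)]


(1) = 2*s - 11
(2) = 3*l^2 - 22*l + 24
(3) = 0.840000000000000
(4) = 2*(-z^6 - 3*z^5 + 15*z^4 + 173*z^3 - 864*z^2 + 1602*z - 762)/(5*(z^6 + 3*z^5 - 15*z^4 - 35*z^3 + 90*z^2 + 108*z - 216))
(5) = -7*p*sin(p) + p*cos(p) + 2*sin(p) + 14*sin(2*p) + 14*cos(p) + 2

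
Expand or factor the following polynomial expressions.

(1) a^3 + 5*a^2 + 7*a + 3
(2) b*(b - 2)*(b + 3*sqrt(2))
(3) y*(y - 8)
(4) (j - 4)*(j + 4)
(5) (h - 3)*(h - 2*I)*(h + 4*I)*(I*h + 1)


(1) = (a + 1)^2*(a + 3)
(2) = b^3 - 2*b^2 + 3*sqrt(2)*b^2 - 6*sqrt(2)*b
(3) = y^2 - 8*y
(4) = j^2 - 16
(5) = I*h^4 - h^3 - 3*I*h^3 + 3*h^2 + 10*I*h^2 + 8*h - 30*I*h - 24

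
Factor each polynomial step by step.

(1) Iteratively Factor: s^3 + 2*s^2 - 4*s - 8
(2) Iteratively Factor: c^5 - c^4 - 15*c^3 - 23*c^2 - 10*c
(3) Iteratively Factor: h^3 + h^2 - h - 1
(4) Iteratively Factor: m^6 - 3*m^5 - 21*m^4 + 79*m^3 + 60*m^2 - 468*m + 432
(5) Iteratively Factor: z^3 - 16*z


(1) = (s + 2)*(s^2 - 4) = (s + 2)^2*(s - 2)
(2) = (c + 1)*(c^4 - 2*c^3 - 13*c^2 - 10*c) = (c + 1)^2*(c^3 - 3*c^2 - 10*c) = (c - 5)*(c + 1)^2*(c^2 + 2*c) = c*(c - 5)*(c + 1)^2*(c + 2)
(3) = (h - 1)*(h^2 + 2*h + 1) = (h - 1)*(h + 1)*(h + 1)
(4) = (m + 3)*(m^5 - 6*m^4 - 3*m^3 + 88*m^2 - 204*m + 144) = (m + 3)*(m + 4)*(m^4 - 10*m^3 + 37*m^2 - 60*m + 36) = (m - 2)*(m + 3)*(m + 4)*(m^3 - 8*m^2 + 21*m - 18) = (m - 2)^2*(m + 3)*(m + 4)*(m^2 - 6*m + 9) = (m - 3)*(m - 2)^2*(m + 3)*(m + 4)*(m - 3)
(5) = (z + 4)*(z^2 - 4*z) = z*(z + 4)*(z - 4)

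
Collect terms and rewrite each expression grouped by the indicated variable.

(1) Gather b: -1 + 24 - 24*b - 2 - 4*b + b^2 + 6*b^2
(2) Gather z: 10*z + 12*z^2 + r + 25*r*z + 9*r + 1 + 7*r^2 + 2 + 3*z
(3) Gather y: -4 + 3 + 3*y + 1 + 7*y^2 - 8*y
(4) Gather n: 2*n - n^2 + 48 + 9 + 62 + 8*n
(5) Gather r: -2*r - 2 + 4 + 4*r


(1) = 7*b^2 - 28*b + 21
(2) = 7*r^2 + 10*r + 12*z^2 + z*(25*r + 13) + 3
(3) = 7*y^2 - 5*y
(4) = -n^2 + 10*n + 119
(5) = 2*r + 2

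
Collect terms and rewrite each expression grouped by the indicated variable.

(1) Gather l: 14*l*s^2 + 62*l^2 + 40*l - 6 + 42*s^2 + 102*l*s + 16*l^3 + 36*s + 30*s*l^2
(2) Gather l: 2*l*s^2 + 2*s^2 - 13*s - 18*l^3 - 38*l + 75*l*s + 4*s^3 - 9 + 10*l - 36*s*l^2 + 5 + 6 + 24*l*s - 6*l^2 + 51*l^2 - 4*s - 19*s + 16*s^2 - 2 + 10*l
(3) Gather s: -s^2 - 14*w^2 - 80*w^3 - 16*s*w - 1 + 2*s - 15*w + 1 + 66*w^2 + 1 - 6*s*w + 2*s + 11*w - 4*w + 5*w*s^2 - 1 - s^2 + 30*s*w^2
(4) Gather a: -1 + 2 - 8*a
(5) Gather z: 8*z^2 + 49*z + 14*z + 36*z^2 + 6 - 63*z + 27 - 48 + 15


(1) = 16*l^3 + l^2*(30*s + 62) + l*(14*s^2 + 102*s + 40) + 42*s^2 + 36*s - 6
(2) = -18*l^3 + l^2*(45 - 36*s) + l*(2*s^2 + 99*s - 18) + 4*s^3 + 18*s^2 - 36*s
(3) = s^2*(5*w - 2) + s*(30*w^2 - 22*w + 4) - 80*w^3 + 52*w^2 - 8*w
(4) = 1 - 8*a
(5) = 44*z^2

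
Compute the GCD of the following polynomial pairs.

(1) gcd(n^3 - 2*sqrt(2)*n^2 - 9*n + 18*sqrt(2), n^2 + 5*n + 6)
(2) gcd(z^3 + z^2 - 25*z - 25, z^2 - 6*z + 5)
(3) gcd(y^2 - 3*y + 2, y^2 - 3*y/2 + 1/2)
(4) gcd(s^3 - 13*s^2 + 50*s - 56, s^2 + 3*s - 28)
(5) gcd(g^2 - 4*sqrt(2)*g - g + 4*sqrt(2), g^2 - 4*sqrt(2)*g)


(1) = n + 3
(2) = z - 5
(3) = gcd((y - 2)*(y - 1), (y - 1)*(y - 1/2)) = y - 1
(4) = s - 4
(5) = g - 4*sqrt(2)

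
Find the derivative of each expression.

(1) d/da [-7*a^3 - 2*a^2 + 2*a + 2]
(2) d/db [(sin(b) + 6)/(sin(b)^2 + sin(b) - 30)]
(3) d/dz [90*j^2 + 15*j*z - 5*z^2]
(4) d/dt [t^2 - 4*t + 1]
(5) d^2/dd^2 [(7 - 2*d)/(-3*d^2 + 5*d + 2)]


(1) = -21*a^2 - 4*a + 2
(2) = -cos(b)/(sin(b) - 5)^2
(3) = 15*j - 10*z
(4) = 2*t - 4
(5) = 2*((31 - 18*d)*(-3*d^2 + 5*d + 2) - (2*d - 7)*(6*d - 5)^2)/(-3*d^2 + 5*d + 2)^3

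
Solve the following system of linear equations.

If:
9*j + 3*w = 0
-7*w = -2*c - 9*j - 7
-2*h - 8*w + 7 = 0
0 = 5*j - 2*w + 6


Then:
c = 103/22
h = -67/22
j = -6/11
w = 18/11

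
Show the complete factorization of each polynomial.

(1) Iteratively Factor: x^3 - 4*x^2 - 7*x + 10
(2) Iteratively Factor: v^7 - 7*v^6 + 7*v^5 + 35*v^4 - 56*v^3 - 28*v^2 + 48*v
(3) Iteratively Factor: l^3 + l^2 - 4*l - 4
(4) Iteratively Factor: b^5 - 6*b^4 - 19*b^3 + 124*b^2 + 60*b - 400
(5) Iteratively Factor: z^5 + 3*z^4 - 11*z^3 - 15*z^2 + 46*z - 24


(1) = (x - 1)*(x^2 - 3*x - 10) = (x - 1)*(x + 2)*(x - 5)
(2) = (v + 2)*(v^6 - 9*v^5 + 25*v^4 - 15*v^3 - 26*v^2 + 24*v) = v*(v + 2)*(v^5 - 9*v^4 + 25*v^3 - 15*v^2 - 26*v + 24) = v*(v + 1)*(v + 2)*(v^4 - 10*v^3 + 35*v^2 - 50*v + 24) = v*(v - 3)*(v + 1)*(v + 2)*(v^3 - 7*v^2 + 14*v - 8) = v*(v - 4)*(v - 3)*(v + 1)*(v + 2)*(v^2 - 3*v + 2) = v*(v - 4)*(v - 3)*(v - 1)*(v + 1)*(v + 2)*(v - 2)
(3) = (l + 2)*(l^2 - l - 2) = (l - 2)*(l + 2)*(l + 1)
(4) = (b - 5)*(b^4 - b^3 - 24*b^2 + 4*b + 80) = (b - 5)*(b - 2)*(b^3 + b^2 - 22*b - 40) = (b - 5)*(b - 2)*(b + 2)*(b^2 - b - 20) = (b - 5)*(b - 2)*(b + 2)*(b + 4)*(b - 5)
(5) = (z + 4)*(z^4 - z^3 - 7*z^2 + 13*z - 6) = (z - 1)*(z + 4)*(z^3 - 7*z + 6) = (z - 1)^2*(z + 4)*(z^2 + z - 6) = (z - 2)*(z - 1)^2*(z + 4)*(z + 3)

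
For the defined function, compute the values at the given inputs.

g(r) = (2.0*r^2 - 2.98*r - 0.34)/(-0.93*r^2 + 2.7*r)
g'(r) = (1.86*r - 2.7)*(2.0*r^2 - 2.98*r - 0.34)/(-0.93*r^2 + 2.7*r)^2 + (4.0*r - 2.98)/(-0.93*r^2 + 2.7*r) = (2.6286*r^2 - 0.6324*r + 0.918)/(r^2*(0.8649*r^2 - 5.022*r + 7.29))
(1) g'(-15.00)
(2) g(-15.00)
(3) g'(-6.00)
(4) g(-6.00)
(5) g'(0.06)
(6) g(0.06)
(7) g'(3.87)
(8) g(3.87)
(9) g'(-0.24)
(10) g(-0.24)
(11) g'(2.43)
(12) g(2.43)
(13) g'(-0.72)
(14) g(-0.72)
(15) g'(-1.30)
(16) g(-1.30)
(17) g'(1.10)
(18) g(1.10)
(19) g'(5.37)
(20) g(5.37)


(1) = 0.01
(2) = -1.98
(3) = 0.04
(4) = -1.80
(5) = 35.34
(6) = -3.22
(7) = 3.13
(8) = -5.20
(9) = 2.48
(10) = -0.70
(11) = 13.03
(12) = 3.95
(13) = 0.46
(14) = -1.17
(15) = 0.24
(16) = -1.36
(17) = 1.00
(18) = -0.65
(19) = 0.48
(20) = -3.35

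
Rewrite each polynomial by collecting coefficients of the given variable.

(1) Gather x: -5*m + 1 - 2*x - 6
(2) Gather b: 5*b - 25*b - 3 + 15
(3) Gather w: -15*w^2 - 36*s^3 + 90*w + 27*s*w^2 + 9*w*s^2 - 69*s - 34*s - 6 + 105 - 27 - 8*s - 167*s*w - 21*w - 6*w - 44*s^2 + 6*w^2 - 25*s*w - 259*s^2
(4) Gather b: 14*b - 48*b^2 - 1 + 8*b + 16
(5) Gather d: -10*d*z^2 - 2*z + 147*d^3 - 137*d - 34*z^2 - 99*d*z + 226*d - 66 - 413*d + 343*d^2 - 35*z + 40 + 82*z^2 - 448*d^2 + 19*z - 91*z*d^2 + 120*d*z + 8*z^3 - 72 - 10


(1) = -5*m - 2*x - 5
(2) = 12 - 20*b
(3) = -36*s^3 - 303*s^2 - 111*s + w^2*(27*s - 9) + w*(9*s^2 - 192*s + 63) + 72
(4) = -48*b^2 + 22*b + 15
(5) = 147*d^3 + d^2*(-91*z - 105) + d*(-10*z^2 + 21*z - 324) + 8*z^3 + 48*z^2 - 18*z - 108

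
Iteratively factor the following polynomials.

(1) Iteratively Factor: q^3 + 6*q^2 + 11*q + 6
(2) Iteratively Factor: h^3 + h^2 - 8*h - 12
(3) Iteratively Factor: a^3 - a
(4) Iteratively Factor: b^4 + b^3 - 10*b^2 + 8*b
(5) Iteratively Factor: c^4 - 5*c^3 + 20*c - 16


(1) = (q + 3)*(q^2 + 3*q + 2) = (q + 2)*(q + 3)*(q + 1)
(2) = (h + 2)*(h^2 - h - 6) = (h - 3)*(h + 2)*(h + 2)
(3) = (a - 1)*(a^2 + a) = (a - 1)*(a + 1)*(a)
(4) = (b + 4)*(b^3 - 3*b^2 + 2*b) = (b - 1)*(b + 4)*(b^2 - 2*b) = b*(b - 1)*(b + 4)*(b - 2)
(5) = (c - 4)*(c^3 - c^2 - 4*c + 4) = (c - 4)*(c - 2)*(c^2 + c - 2) = (c - 4)*(c - 2)*(c - 1)*(c + 2)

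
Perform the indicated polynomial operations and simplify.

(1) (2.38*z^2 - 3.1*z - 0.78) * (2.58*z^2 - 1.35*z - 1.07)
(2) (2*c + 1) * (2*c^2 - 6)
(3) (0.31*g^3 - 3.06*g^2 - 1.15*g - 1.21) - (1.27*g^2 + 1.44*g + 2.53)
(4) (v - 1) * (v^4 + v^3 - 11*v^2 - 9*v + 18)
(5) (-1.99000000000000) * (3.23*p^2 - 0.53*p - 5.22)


(1) = 6.1404*z^4 - 11.211*z^3 - 0.374*z^2 + 4.37*z + 0.8346
(2) = 4*c^3 + 2*c^2 - 12*c - 6
(3) = 0.31*g^3 - 4.33*g^2 - 2.59*g - 3.74
(4) = v^5 - 12*v^3 + 2*v^2 + 27*v - 18
(5) = -6.4277*p^2 + 1.0547*p + 10.3878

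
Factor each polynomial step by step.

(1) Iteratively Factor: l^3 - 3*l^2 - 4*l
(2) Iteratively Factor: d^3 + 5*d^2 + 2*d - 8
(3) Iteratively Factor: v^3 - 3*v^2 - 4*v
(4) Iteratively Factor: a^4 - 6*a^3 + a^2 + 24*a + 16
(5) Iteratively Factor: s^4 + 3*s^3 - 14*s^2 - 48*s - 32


(1) = (l + 1)*(l^2 - 4*l) = l*(l + 1)*(l - 4)
(2) = (d + 2)*(d^2 + 3*d - 4) = (d - 1)*(d + 2)*(d + 4)
(3) = (v + 1)*(v^2 - 4*v) = v*(v + 1)*(v - 4)
(4) = (a + 1)*(a^3 - 7*a^2 + 8*a + 16) = (a - 4)*(a + 1)*(a^2 - 3*a - 4) = (a - 4)*(a + 1)^2*(a - 4)
(5) = (s - 4)*(s^3 + 7*s^2 + 14*s + 8) = (s - 4)*(s + 4)*(s^2 + 3*s + 2) = (s - 4)*(s + 2)*(s + 4)*(s + 1)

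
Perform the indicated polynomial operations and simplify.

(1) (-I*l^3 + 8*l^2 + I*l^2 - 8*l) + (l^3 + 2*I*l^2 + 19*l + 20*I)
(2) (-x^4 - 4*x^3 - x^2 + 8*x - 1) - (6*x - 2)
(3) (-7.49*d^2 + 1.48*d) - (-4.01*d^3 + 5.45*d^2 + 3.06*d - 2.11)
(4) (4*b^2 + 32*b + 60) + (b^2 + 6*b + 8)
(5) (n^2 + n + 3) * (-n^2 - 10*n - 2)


(1) = l^3 - I*l^3 + 8*l^2 + 3*I*l^2 + 11*l + 20*I
(2) = -x^4 - 4*x^3 - x^2 + 2*x + 1
(3) = 4.01*d^3 - 12.94*d^2 - 1.58*d + 2.11
(4) = 5*b^2 + 38*b + 68
(5) = -n^4 - 11*n^3 - 15*n^2 - 32*n - 6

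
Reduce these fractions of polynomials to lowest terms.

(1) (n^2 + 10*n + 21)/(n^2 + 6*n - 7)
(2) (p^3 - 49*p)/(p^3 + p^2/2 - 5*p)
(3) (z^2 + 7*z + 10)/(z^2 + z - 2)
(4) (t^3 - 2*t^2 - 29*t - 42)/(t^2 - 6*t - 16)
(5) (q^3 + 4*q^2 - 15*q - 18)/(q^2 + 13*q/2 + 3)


(1) = (n + 3)/(n - 1)
(2) = (2*p^2 - 98)/(2*p^2 + p - 10)
(3) = (z + 5)/(z - 1)
(4) = (t^2 - 4*t - 21)/(t - 8)
(5) = (2*q^2 - 4*q - 6)/(2*q + 1)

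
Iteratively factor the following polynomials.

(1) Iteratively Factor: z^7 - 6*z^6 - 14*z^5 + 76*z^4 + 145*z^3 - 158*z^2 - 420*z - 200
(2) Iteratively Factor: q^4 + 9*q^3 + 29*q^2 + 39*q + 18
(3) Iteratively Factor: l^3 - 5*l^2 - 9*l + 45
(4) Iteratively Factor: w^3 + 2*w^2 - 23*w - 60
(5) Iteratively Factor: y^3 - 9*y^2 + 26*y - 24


(1) = (z - 5)*(z^6 - z^5 - 19*z^4 - 19*z^3 + 50*z^2 + 92*z + 40) = (z - 5)*(z - 2)*(z^5 + z^4 - 17*z^3 - 53*z^2 - 56*z - 20) = (z - 5)*(z - 2)*(z + 2)*(z^4 - z^3 - 15*z^2 - 23*z - 10) = (z - 5)*(z - 2)*(z + 2)^2*(z^3 - 3*z^2 - 9*z - 5) = (z - 5)*(z - 2)*(z + 1)*(z + 2)^2*(z^2 - 4*z - 5) = (z - 5)*(z - 2)*(z + 1)^2*(z + 2)^2*(z - 5)
(2) = (q + 3)*(q^3 + 6*q^2 + 11*q + 6) = (q + 2)*(q + 3)*(q^2 + 4*q + 3) = (q + 1)*(q + 2)*(q + 3)*(q + 3)
(3) = (l - 5)*(l^2 - 9) = (l - 5)*(l - 3)*(l + 3)
(4) = (w + 3)*(w^2 - w - 20) = (w - 5)*(w + 3)*(w + 4)
(5) = (y - 2)*(y^2 - 7*y + 12) = (y - 4)*(y - 2)*(y - 3)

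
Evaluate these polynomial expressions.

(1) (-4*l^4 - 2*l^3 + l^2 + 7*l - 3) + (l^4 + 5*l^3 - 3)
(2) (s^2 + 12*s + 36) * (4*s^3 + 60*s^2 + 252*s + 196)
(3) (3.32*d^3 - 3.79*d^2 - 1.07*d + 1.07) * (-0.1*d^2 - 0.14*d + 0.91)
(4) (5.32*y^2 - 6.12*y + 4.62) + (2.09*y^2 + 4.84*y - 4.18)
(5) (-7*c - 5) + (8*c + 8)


(1) = -3*l^4 + 3*l^3 + l^2 + 7*l - 6
(2) = 4*s^5 + 108*s^4 + 1116*s^3 + 5380*s^2 + 11424*s + 7056
(3) = -0.332*d^5 - 0.0858*d^4 + 3.6588*d^3 - 3.4061*d^2 - 1.1235*d + 0.9737
(4) = 7.41*y^2 - 1.28*y + 0.44
(5) = c + 3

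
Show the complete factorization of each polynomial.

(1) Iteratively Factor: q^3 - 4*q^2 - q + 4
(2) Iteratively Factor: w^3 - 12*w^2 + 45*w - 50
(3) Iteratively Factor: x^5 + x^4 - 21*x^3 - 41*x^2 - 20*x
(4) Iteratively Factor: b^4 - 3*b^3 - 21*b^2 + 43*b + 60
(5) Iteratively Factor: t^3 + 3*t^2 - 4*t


(1) = (q + 1)*(q^2 - 5*q + 4) = (q - 4)*(q + 1)*(q - 1)
(2) = (w - 5)*(w^2 - 7*w + 10) = (w - 5)*(w - 2)*(w - 5)
(3) = (x + 1)*(x^4 - 21*x^2 - 20*x) = (x + 1)*(x + 4)*(x^3 - 4*x^2 - 5*x) = x*(x + 1)*(x + 4)*(x^2 - 4*x - 5) = x*(x + 1)^2*(x + 4)*(x - 5)
(4) = (b + 1)*(b^3 - 4*b^2 - 17*b + 60) = (b - 3)*(b + 1)*(b^2 - b - 20) = (b - 5)*(b - 3)*(b + 1)*(b + 4)
(5) = (t + 4)*(t^2 - t) = t*(t + 4)*(t - 1)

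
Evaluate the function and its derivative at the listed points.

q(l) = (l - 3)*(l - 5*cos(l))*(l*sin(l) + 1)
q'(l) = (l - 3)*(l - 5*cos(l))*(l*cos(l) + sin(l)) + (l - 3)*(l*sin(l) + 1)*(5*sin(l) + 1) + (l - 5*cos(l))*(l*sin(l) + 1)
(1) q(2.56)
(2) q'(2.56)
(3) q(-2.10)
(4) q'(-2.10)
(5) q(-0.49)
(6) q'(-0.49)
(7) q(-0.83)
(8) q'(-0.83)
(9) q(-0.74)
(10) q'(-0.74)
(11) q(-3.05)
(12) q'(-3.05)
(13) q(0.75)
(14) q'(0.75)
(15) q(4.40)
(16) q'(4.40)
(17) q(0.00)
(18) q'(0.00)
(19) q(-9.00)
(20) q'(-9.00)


(1) = -7.13
(2) = 16.96
(3) = -6.09
(4) = 48.34
(5) = 21.05
(6) = -15.67
(7) = 25.97
(8) = -11.07
(9) = 24.85
(10) = -13.59
(11) = -14.93
(12) = -36.11
(13) = 9.89
(14) = -11.33
(15) = -26.49
(16) = -21.30
(17) = 15.00
(18) = -8.00
(19) = 251.14
(20) = 454.36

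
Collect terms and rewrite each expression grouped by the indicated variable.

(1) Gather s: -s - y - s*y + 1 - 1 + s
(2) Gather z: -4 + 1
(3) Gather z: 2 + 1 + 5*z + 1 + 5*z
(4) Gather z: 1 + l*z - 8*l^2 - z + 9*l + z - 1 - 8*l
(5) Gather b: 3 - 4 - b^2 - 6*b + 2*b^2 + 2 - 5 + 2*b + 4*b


(1) = -s*y - y
(2) = -3
(3) = 10*z + 4
(4) = -8*l^2 + l*z + l
(5) = b^2 - 4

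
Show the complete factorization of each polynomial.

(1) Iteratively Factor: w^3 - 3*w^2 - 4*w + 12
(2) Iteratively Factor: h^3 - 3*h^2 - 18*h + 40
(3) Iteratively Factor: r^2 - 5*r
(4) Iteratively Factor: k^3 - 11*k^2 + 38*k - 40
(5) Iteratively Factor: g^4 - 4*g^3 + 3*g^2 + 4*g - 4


(1) = (w - 2)*(w^2 - w - 6) = (w - 2)*(w + 2)*(w - 3)
(2) = (h - 5)*(h^2 + 2*h - 8) = (h - 5)*(h - 2)*(h + 4)
(3) = (r)*(r - 5)
(4) = (k - 5)*(k^2 - 6*k + 8) = (k - 5)*(k - 2)*(k - 4)
(5) = (g - 2)*(g^3 - 2*g^2 - g + 2) = (g - 2)^2*(g^2 - 1) = (g - 2)^2*(g + 1)*(g - 1)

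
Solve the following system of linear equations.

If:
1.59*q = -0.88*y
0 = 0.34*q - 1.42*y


Then:
q = 0.00
y = 0.00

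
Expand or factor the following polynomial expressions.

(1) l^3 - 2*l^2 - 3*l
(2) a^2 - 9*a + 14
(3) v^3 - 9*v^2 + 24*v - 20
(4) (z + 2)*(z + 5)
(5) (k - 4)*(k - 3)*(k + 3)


(1) = l*(l - 3)*(l + 1)
(2) = (a - 7)*(a - 2)
(3) = (v - 5)*(v - 2)^2
(4) = z^2 + 7*z + 10
(5) = k^3 - 4*k^2 - 9*k + 36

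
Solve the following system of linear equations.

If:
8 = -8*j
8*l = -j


Then:
j = -1
l = 1/8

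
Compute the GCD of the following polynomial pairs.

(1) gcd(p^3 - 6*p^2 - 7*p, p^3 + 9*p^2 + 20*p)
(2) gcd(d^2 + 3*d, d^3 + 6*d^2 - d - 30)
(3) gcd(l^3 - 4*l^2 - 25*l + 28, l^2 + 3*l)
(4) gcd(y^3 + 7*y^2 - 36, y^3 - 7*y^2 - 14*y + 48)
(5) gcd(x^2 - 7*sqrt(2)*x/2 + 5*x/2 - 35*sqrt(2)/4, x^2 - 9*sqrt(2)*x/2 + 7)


(1) = gcd(p*(p - 7)*(p + 1), p*(p + 4)*(p + 5)) = p
(2) = d + 3
(3) = 1
(4) = gcd((y - 2)*(y + 3)*(y + 6), (y - 8)*(y - 2)*(y + 3)) = y^2 + y - 6
(5) = gcd((x + 5/2)*(x - 7*sqrt(2)/2), (x - 7*sqrt(2)/2)*(x - sqrt(2))) = x - 7*sqrt(2)/2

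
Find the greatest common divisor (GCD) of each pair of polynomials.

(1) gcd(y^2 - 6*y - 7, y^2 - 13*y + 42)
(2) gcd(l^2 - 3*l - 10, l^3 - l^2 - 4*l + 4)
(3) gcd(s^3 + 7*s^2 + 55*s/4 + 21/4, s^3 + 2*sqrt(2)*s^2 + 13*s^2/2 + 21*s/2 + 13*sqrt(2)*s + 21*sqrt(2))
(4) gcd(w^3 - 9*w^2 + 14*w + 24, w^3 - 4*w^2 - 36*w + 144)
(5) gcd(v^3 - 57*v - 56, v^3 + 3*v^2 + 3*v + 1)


(1) = gcd((y - 7)*(y + 1), (y - 7)*(y - 6)) = y - 7
(2) = gcd((l - 5)*(l + 2), (l - 2)*(l - 1)*(l + 2)) = l + 2
(3) = gcd((s + 1/2)*(s + 3)*(s + 7/2), (s + 3)*(s + 7/2)*(s + 2*sqrt(2))) = s^2 + 13*s/2 + 21/2
(4) = gcd((w - 6)*(w - 4)*(w + 1), (w - 6)*(w - 4)*(w + 6)) = w^2 - 10*w + 24
(5) = v + 1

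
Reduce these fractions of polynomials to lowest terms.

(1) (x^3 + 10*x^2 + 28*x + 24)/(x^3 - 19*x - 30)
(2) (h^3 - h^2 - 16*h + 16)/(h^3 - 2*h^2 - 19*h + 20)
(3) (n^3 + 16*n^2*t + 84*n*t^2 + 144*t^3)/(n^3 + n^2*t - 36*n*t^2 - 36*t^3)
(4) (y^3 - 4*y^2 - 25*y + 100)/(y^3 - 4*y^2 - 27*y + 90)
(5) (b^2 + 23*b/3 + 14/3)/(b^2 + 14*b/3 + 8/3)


(1) = (x^2 + 8*x + 12)/(x^2 - 2*x - 15)
(2) = (h - 4)/(h - 5)
(3) = (-n^2 - 10*n*t - 24*t^2)/(-n^2 + 5*n*t + 6*t^2)
(4) = (y^2 - 9*y + 20)/(y^2 - 9*y + 18)
(5) = (b + 7)/(b + 4)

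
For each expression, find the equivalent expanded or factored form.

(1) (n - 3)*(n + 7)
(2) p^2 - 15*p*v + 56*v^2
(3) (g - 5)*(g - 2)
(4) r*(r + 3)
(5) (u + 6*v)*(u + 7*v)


(1) = n^2 + 4*n - 21
(2) = (p - 8*v)*(p - 7*v)
(3) = g^2 - 7*g + 10
(4) = r^2 + 3*r
(5) = u^2 + 13*u*v + 42*v^2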